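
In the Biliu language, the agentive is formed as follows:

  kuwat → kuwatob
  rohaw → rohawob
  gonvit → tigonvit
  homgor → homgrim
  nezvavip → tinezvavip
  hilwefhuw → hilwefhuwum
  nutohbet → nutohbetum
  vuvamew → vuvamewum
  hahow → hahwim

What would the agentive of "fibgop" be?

rohaw and hahow both end in -w yet inflect differently (rohawob, hahwim), so the final letter is not what conditions the rule; the last vowel is.
"fibgop" has last vowel 'o'. The stems whose last vowel is 'o' (homgor → homgrim, hahow → hahwim) delete the last vowel and add -im.
The other patterns: stems whose last vowel is 'a' add -ob; stems whose last vowel is 'i' add the prefix ti-; stems whose last vowel is 'e' or 'u' add -um.
So fibgop → fibgpim.

fibgpim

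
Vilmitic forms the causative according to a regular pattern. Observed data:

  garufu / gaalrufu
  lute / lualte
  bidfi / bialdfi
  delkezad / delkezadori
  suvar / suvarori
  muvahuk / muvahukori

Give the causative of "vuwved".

garufu and muvahuk both have last vowel 'u' yet inflect differently (gaalrufu, muvahukori), so the last vowel is not what conditions the rule; whether the stem ends in a vowel or a consonant is.
"vuwved" ends in a consonant. The stems ending in a consonant (delkezad → delkezadori, suvar → suvarori, muvahuk → muvahukori) add -ori.
The other pattern: stems ending in a vowel insert -al- after the first vowel.
So vuwved → vuwvedori.

vuwvedori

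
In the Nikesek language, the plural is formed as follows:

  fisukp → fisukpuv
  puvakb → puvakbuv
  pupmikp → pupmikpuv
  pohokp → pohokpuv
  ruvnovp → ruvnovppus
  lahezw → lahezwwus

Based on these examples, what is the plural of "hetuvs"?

hetuvssus

fisukp and ruvnovp both end in -p yet inflect differently (fisukpuv, ruvnovppus), so the final letter is not what conditions the rule; the second-to-last letter is.
"hetuvs" has second-to-last letter 'v'. The one such stem in the data (ruvnovp → ruvnovppus) doubles the final consonant and adds -us (as does lahezw), so the same rule applies.
The other pattern: stems whose second-to-last letter is 'k' add -uv.
So hetuvs → hetuvssus.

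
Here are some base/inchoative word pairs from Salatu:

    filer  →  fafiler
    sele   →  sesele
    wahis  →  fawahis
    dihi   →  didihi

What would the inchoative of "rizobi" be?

ririzobi

filer and sele both have last vowel 'e' yet inflect differently (fafiler, sesele), so the last vowel is not what conditions the rule; whether the stem ends in a vowel or a consonant is.
"rizobi" ends in a vowel. The stems ending in a vowel (sele → sesele, dihi → didihi) repeat the first consonant+vowel as a prefix.
So rizobi → ririzobi.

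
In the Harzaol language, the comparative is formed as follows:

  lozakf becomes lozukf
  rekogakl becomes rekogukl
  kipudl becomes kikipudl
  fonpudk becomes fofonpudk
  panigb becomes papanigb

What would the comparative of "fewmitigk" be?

"fewmitigk" has second-to-last letter 'g'. The one such stem in the data (panigb → papanigb) repeats the first consonant+vowel as a prefix (as do kipudl, fonpudk), so the same rule applies.
So fewmitigk → fefewmitigk.

fefewmitigk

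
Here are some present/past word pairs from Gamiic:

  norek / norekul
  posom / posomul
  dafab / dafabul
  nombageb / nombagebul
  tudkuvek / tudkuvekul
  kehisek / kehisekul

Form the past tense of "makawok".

makawokul

Every pair shown (norek → norekul, posom → posomul, dafab → dafabul, …) follows the same rule: add -ul.
So makawok → makawokul.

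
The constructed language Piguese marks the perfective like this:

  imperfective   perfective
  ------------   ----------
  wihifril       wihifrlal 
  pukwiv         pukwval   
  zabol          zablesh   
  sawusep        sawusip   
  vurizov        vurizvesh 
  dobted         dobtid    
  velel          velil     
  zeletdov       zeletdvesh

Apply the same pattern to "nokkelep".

velel and zabol both end in -l yet inflect differently (velil, zablesh), so the final letter is not what conditions the rule; the last vowel is.
"nokkelep" has last vowel 'e'. The stems whose last vowel is 'e' (velel → velil, sawusep → sawusip, dobted → dobtid) change the last vowel to 'i'.
The other patterns: stems whose last vowel is 'o' delete the last vowel and add -esh; stems whose last vowel is 'i' delete the last vowel and add -al.
So nokkelep → nokkelip.

nokkelip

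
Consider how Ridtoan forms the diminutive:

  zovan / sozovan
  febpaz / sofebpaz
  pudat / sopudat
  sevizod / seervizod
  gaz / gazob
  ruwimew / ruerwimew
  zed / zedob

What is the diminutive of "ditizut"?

gaz and febpaz both end in -z yet inflect differently (gazob, sofebpaz), so the final letter is not what conditions the rule; the number of vowels is.
"ditizut" has 3 vowels. The stems with 3 vowels (ruwimew → ruerwimew, sevizod → seervizod) insert -er- after the first vowel.
The other patterns: stems with 1 vowel add -ob; stems with 2 vowels add the prefix so-.
So ditizut → diertizut.

diertizut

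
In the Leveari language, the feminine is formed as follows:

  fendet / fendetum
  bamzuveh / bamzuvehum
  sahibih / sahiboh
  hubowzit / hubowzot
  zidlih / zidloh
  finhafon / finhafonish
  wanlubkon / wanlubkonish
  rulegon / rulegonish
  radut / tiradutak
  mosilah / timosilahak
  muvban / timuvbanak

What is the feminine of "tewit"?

"tewit" has last vowel 'i'. The stems whose last vowel is 'i' (sahibih → sahiboh, hubowzit → hubowzot, zidlih → zidloh) change the last vowel to 'o'.
The other patterns: stems whose last vowel is 'e' add -um; stems whose last vowel is 'o' add -ish; stems whose last vowel is 'a' or 'u' add ti- … -ak around the stem.
So tewit → tewot.

tewot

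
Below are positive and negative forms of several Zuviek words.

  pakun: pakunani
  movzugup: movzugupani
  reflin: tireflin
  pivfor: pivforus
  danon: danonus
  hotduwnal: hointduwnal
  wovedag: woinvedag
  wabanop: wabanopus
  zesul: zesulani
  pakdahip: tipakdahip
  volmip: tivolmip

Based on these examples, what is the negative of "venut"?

pakdahip and wabanop both end in -p yet inflect differently (tipakdahip, wabanopus), so the final letter is not what conditions the rule; the last vowel is.
"venut" has last vowel 'u'. The stems whose last vowel is 'u' (pakun → pakunani, movzugup → movzugupani, zesul → zesulani) add -ani.
The other patterns: stems whose last vowel is 'i' add the prefix ti-; stems whose last vowel is 'o' add -us; stems whose last vowel is 'a' insert -in- after the first vowel.
So venut → venutani.

venutani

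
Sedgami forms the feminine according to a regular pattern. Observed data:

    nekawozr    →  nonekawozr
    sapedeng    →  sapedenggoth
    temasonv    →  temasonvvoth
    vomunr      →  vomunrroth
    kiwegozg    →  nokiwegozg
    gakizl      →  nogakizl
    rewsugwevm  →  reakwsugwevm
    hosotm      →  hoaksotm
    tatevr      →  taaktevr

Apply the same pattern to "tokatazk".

sapedeng and kiwegozg both end in -g yet inflect differently (sapedenggoth, nokiwegozg), so the final letter is not what conditions the rule; the second-to-last letter is.
"tokatazk" has second-to-last letter 'z'. The stems whose second-to-last letter is 'z' (kiwegozg → nokiwegozg, gakizl → nogakizl, nekawozr → nonekawozr) add the prefix no-.
The other patterns: stems whose second-to-last letter is 'n' double the final consonant and add -oth; stems whose second-to-last letter is 't' or 'v' insert -ak- after the first vowel.
So tokatazk → notokatazk.

notokatazk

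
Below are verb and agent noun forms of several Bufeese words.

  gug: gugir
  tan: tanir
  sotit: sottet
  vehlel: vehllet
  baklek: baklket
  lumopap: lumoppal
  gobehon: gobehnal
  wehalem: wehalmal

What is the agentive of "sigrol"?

sigrlet

"sigrol" has 2 vowels. The stems with 2 vowels (sotit → sottet, vehlel → vehllet, baklek → baklket) delete the last vowel and add -et.
The other patterns: stems with 1 vowel add -ir; stems with 3 vowels delete the last vowel and add -al.
So sigrol → sigrlet.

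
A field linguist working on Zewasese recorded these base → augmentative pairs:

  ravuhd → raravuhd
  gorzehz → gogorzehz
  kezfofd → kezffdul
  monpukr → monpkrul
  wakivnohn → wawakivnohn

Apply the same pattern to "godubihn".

gogodubihn

ravuhd and kezfofd both end in -d yet inflect differently (raravuhd, kezffdul), so the final letter is not what conditions the rule; the second-to-last letter is.
"godubihn" has second-to-last letter 'h'. The stems whose second-to-last letter is 'h' (ravuhd → raravuhd, gorzehz → gogorzehz, wakivnohn → wawakivnohn) repeat the first consonant+vowel as a prefix.
The other pattern: stems whose second-to-last letter is 'f' or 'k' delete the last vowel and add -ul.
So godubihn → gogodubihn.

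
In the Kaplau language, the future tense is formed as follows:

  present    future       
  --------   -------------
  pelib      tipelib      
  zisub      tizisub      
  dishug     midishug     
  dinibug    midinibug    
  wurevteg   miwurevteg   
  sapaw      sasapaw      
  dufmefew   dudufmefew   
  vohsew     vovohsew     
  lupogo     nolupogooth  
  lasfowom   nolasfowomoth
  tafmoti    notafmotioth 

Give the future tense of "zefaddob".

zisub and dishug both have last vowel 'u' yet inflect differently (tizisub, midishug), so the last vowel is not what conditions the rule; the final letter is.
"zefaddob" ends in -b. The stems ending in -b (pelib → tipelib, zisub → tizisub) add the prefix ti-.
So zefaddob → tizefaddob.

tizefaddob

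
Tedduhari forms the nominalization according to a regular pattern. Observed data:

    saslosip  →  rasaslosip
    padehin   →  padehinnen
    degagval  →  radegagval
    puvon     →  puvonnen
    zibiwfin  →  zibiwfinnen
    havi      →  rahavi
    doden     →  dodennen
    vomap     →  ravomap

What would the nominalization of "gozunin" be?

"gozunin" ends in -n. The stems ending in -n (puvon → puvonnen, zibiwfin → zibiwfinnen, doden → dodennen) double the final consonant and add -en.
The other pattern: stems ending in -i, -l or -p add the prefix ra-.
So gozunin → gozuninnen.

gozuninnen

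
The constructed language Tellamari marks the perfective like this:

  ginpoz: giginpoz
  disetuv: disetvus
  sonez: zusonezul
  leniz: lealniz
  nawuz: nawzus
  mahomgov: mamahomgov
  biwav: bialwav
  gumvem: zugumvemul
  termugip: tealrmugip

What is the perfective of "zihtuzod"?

zizihtuzod

nawuz and ginpoz both end in -z yet inflect differently (nawzus, giginpoz), so the final letter is not what conditions the rule; the last vowel is.
"zihtuzod" has last vowel 'o'. The stems whose last vowel is 'o' (ginpoz → giginpoz, mahomgov → mamahomgov) repeat the first consonant+vowel as a prefix.
The other patterns: stems whose last vowel is 'u' delete the last vowel and add -us; stems whose last vowel is 'e' add zu- … -ul around the stem; stems whose last vowel is 'a' or 'i' insert -al- after the first vowel.
So zihtuzod → zizihtuzod.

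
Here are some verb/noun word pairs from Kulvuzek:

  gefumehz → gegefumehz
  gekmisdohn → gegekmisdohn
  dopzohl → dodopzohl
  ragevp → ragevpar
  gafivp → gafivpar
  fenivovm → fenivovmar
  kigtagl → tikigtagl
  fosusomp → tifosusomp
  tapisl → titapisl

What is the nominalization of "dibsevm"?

"dibsevm" has second-to-last letter 'v'. The stems whose second-to-last letter is 'v' (ragevp → ragevpar, gafivp → gafivpar, fenivovm → fenivovmar) add -ar.
So dibsevm → dibsevmar.

dibsevmar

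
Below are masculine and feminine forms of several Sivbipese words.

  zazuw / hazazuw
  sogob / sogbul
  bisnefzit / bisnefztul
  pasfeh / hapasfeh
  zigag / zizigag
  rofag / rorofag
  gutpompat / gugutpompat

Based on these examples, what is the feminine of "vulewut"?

gutpompat and bisnefzit both end in -t yet inflect differently (gugutpompat, bisnefztul), so the final letter is not what conditions the rule; the last vowel is.
"vulewut" has last vowel 'u'. The one such stem in the data (zazuw → hazazuw) adds the prefix ha-, so the same rule applies.
So vulewut → havulewut.

havulewut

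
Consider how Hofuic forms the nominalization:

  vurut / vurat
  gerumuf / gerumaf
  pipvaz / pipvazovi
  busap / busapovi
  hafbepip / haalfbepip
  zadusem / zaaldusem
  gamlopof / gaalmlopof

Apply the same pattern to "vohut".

busap and hafbepip both end in -p yet inflect differently (busapovi, haalfbepip), so the final letter is not what conditions the rule; the last vowel is.
"vohut" has last vowel 'u'. The stems whose last vowel is 'u' (vurut → vurat, gerumuf → gerumaf) change the last vowel to 'a'.
The other patterns: stems whose last vowel is 'a' add -ovi; stems whose last vowel is 'e', 'i' or 'o' insert -al- after the first vowel.
So vohut → vohat.

vohat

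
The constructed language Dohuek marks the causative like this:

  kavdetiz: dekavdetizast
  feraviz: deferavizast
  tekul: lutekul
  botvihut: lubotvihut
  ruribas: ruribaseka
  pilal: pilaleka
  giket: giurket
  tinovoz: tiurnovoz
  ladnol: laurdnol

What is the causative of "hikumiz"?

dehikumizast

tekul and pilal both end in -l yet inflect differently (lutekul, pilaleka), so the final letter is not what conditions the rule; the last vowel is.
"hikumiz" has last vowel 'i'. The stems whose last vowel is 'i' (kavdetiz → dekavdetizast, feraviz → deferavizast) add de- … -ast around the stem.
The other patterns: stems whose last vowel is 'u' add the prefix lu-; stems whose last vowel is 'a' add -eka; stems whose last vowel is 'e' or 'o' insert -ur- after the first vowel.
So hikumiz → dehikumizast.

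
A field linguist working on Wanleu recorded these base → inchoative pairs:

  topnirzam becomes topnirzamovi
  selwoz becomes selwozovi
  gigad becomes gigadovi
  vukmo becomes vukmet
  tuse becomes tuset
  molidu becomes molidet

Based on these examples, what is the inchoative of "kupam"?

kupamovi

selwoz and vukmo both have last vowel 'o' yet inflect differently (selwozovi, vukmet), so the last vowel is not what conditions the rule; whether the stem ends in a vowel or a consonant is.
"kupam" ends in a consonant. The stems ending in a consonant (topnirzam → topnirzamovi, selwoz → selwozovi, gigad → gigadovi) add -ovi.
So kupam → kupamovi.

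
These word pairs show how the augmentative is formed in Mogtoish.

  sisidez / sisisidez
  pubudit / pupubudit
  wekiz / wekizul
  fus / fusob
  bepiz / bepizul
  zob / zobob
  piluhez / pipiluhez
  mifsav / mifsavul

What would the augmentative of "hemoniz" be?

"hemoniz" has 3 vowels. The stems with 3 vowels (pubudit → pupubudit, piluhez → pipiluhez, sisidez → sisisidez) repeat the first consonant+vowel as a prefix.
The other patterns: stems with 1 vowel add -ob; stems with 2 vowels add -ul.
So hemoniz → hehemoniz.

hehemoniz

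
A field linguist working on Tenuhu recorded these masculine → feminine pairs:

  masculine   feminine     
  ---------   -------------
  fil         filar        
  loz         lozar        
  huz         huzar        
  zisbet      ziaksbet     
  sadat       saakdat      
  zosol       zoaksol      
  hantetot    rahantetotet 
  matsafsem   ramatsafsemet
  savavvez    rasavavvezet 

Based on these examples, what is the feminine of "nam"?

namar

fil and zosol both end in -l yet inflect differently (filar, zoaksol), so the final letter is not what conditions the rule; the number of vowels is.
"nam" has 1 vowel. The stems with 1 vowel (fil → filar, loz → lozar, huz → huzar) add -ar.
So nam → namar.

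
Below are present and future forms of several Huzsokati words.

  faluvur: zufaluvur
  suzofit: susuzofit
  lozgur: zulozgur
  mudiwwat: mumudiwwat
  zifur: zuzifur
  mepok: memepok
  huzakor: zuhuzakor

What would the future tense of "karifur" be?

huzakor and mepok both have last vowel 'o' yet inflect differently (zuhuzakor, memepok), so the last vowel is not what conditions the rule; the final letter is.
"karifur" ends in -r. The stems ending in -r (lozgur → zulozgur, zifur → zuzifur, faluvur → zufaluvur) add the prefix zu-.
So karifur → zukarifur.

zukarifur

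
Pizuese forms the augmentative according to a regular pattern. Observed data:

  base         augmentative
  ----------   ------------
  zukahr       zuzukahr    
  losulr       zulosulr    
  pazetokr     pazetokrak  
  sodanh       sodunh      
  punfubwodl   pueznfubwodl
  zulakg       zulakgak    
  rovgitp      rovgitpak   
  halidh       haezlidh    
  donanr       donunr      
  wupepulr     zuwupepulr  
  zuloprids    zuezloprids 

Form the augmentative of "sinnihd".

donanr and pazetokr both end in -r yet inflect differently (donunr, pazetokrak), so the final letter is not what conditions the rule; the second-to-last letter is.
"sinnihd" has second-to-last letter 'h'. The one such stem in the data (zukahr → zuzukahr) adds the prefix zu-, so the same rule applies.
So sinnihd → zusinnihd.

zusinnihd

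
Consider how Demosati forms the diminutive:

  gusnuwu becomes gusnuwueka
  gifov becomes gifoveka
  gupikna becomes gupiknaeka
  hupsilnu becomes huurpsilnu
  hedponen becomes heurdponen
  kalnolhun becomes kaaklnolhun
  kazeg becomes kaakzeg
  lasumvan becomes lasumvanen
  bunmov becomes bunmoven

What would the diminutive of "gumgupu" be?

gusnuwu and hupsilnu both end in -u yet inflect differently (gusnuwueka, huurpsilnu), so the final letter is not what conditions the rule; the first letter is.
"gumgupu" begins with g-. The stems beginning with g- (gusnuwu → gusnuwueka, gifov → gifoveka, gupikna → gupiknaeka) add -eka.
The other patterns: stems beginning with h- insert -ur- after the first vowel; stems beginning with k- insert -ak- after the first vowel; stems beginning with b- or l- add -en.
So gumgupu → gumgupueka.

gumgupueka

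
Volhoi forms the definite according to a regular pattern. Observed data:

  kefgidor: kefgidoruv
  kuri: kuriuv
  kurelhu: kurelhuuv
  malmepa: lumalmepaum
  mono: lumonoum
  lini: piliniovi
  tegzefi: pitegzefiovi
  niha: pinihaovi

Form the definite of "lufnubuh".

kuri and lini both end in -i yet inflect differently (kuriuv, piliniovi), so the final letter is not what conditions the rule; the first letter is.
"lufnubuh" begins with l-. The one such stem in the data (lini → piliniovi) adds pi- … -ovi around the stem, so the same rule applies.
So lufnubuh → pilufnubuhovi.

pilufnubuhovi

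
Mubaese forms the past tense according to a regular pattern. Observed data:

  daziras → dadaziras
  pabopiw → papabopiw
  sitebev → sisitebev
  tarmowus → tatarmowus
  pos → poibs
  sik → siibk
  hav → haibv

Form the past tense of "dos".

"dos" has 1 vowel. The stems with 1 vowel (pos → poibs, sik → siibk, hav → haibv) insert -ib- after the first vowel.
So dos → doibs.

doibs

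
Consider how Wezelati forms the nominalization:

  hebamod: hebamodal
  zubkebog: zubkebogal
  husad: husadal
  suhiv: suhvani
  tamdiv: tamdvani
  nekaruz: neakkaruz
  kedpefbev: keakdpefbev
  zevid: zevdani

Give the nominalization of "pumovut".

husad and zevid both end in -d yet inflect differently (husadal, zevdani), so the final letter is not what conditions the rule; the last vowel is.
"pumovut" has last vowel 'u'. The one such stem in the data (nekaruz → neakkaruz) inserts -ak- after the first vowel (as does kedpefbev), so the same rule applies.
So pumovut → puakmovut.

puakmovut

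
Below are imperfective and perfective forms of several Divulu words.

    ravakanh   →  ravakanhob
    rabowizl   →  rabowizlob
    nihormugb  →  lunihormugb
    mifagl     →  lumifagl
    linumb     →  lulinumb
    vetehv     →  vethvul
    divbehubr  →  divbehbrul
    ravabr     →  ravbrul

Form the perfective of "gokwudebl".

rabowizl and mifagl both end in -l yet inflect differently (rabowizlob, lumifagl), so the final letter is not what conditions the rule; the second-to-last letter is.
"gokwudebl" has second-to-last letter 'b'. The stems whose second-to-last letter is 'b' (divbehubr → divbehbrul, ravabr → ravbrul) delete the last vowel and add -ul.
The other patterns: stems whose second-to-last letter is 'n' or 'z' add -ob; stems whose second-to-last letter is 'g' or 'm' add the prefix lu-.
So gokwudebl → gokwudblul.

gokwudblul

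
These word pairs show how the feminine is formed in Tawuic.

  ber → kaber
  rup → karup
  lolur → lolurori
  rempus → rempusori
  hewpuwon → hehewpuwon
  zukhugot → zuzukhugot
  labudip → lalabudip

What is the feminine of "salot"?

salotori

ber and lolur both end in -r yet inflect differently (kaber, lolurori), so the final letter is not what conditions the rule; the number of vowels is.
"salot" has 2 vowels. The stems with 2 vowels (lolur → lolurori, rempus → rempusori) add -ori.
The other patterns: stems with 1 vowel add the prefix ka-; stems with 3 vowels repeat the first consonant+vowel as a prefix.
So salot → salotori.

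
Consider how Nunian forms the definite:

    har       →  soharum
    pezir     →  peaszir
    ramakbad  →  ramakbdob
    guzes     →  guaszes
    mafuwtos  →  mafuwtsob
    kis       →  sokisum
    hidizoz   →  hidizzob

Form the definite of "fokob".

har and pezir both end in -r yet inflect differently (soharum, peaszir), so the final letter is not what conditions the rule; the number of vowels is.
"fokob" has 2 vowels. The stems with 2 vowels (pezir → peaszir, guzes → guaszes) insert -as- after the first vowel.
So fokob → foaskob.

foaskob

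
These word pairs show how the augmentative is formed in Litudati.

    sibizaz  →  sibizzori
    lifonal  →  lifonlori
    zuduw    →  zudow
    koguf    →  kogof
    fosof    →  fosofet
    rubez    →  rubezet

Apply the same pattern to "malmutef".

sibizaz and rubez both end in -z yet inflect differently (sibizzori, rubezet), so the final letter is not what conditions the rule; the last vowel is.
"malmutef" has last vowel 'e'. The one such stem in the data (rubez → rubezet) adds -et, so the same rule applies.
The other patterns: stems whose last vowel is 'u' change the last vowel to 'o'; stems whose last vowel is 'a' delete the last vowel and add -ori.
So malmutef → malmutefet.

malmutefet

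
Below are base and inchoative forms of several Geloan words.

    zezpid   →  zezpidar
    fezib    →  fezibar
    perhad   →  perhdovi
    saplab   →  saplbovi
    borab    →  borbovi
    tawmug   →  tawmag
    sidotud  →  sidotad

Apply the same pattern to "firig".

zezpid and perhad both end in -d yet inflect differently (zezpidar, perhdovi), so the final letter is not what conditions the rule; the last vowel is.
"firig" has last vowel 'i'. The stems whose last vowel is 'i' (zezpid → zezpidar, fezib → fezibar) add -ar.
So firig → firigar.

firigar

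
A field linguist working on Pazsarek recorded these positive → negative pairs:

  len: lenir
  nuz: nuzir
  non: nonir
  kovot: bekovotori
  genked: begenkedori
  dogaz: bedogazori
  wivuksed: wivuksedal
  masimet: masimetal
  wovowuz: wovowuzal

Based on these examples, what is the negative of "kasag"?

bekasagori

nuz and dogaz both end in -z yet inflect differently (nuzir, bedogazori), so the final letter is not what conditions the rule; the number of vowels is.
"kasag" has 2 vowels. The stems with 2 vowels (kovot → bekovotori, genked → begenkedori, dogaz → bedogazori) add be- … -ori around the stem.
The other patterns: stems with 1 vowel add -ir; stems with 3 vowels add -al.
So kasag → bekasagori.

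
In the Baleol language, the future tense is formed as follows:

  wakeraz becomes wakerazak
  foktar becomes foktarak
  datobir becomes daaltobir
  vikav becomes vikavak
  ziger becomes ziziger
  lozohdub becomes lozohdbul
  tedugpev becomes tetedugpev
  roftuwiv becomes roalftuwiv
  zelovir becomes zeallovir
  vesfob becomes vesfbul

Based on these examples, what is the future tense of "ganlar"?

"ganlar" has last vowel 'a'. The stems whose last vowel is 'a' (wakeraz → wakerazak, foktar → foktarak, vikav → vikavak) add -ak.
The other patterns: stems whose last vowel is 'i' insert -al- after the first vowel; stems whose last vowel is 'e' repeat the first consonant+vowel as a prefix; stems whose last vowel is 'o' or 'u' delete the last vowel and add -ul.
So ganlar → ganlarak.

ganlarak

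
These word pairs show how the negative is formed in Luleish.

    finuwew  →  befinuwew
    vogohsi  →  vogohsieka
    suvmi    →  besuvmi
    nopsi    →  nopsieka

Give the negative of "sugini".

nopsi and suvmi both end in -i yet inflect differently (nopsieka, besuvmi), so the final letter is not what conditions the rule; the first letter is.
"sugini" begins with s-. The one such stem in the data (suvmi → besuvmi) adds the prefix be-, so the same rule applies.
The other pattern: stems beginning with n- or v- add -eka.
So sugini → besugini.

besugini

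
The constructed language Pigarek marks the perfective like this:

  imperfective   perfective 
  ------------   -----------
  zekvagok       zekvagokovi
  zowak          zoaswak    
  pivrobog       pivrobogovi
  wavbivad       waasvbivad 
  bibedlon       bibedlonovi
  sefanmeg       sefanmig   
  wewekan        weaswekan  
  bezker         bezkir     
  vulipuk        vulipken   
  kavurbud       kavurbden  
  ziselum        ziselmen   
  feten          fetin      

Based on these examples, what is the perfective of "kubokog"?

kubokogovi

zekvagok and vulipuk both end in -k yet inflect differently (zekvagokovi, vulipken), so the final letter is not what conditions the rule; the last vowel is.
"kubokog" has last vowel 'o'. The stems whose last vowel is 'o' (bibedlon → bibedlonovi, zekvagok → zekvagokovi, pivrobog → pivrobogovi) add -ovi.
The other patterns: stems whose last vowel is 'u' delete the last vowel and add -en; stems whose last vowel is 'e' change the last vowel to 'i'; stems whose last vowel is 'a' insert -as- after the first vowel.
So kubokog → kubokogovi.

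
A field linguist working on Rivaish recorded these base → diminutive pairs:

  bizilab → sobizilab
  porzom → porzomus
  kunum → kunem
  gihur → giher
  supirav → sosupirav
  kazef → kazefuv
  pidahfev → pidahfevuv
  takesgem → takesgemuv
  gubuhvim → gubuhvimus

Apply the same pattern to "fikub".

supirav and pidahfev both end in -v yet inflect differently (sosupirav, pidahfevuv), so the final letter is not what conditions the rule; the last vowel is.
"fikub" has last vowel 'u'. The stems whose last vowel is 'u' (kunum → kunem, gihur → giher) change the last vowel to 'e'.
The other patterns: stems whose last vowel is 'a' add the prefix so-; stems whose last vowel is 'e' add -uv; stems whose last vowel is 'i' or 'o' add -us.
So fikub → fikeb.

fikeb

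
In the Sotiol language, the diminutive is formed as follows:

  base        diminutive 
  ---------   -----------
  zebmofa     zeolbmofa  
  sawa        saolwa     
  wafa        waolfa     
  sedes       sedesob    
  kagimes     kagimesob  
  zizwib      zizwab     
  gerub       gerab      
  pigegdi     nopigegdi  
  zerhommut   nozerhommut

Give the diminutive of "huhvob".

zizwib and pigegdi both have last vowel 'i' yet inflect differently (zizwab, nopigegdi), so the last vowel is not what conditions the rule; the final letter is.
"huhvob" ends in -b. The stems ending in -b (zizwib → zizwab, gerub → gerab) change the last vowel to 'a'.
So huhvob → huhvab.

huhvab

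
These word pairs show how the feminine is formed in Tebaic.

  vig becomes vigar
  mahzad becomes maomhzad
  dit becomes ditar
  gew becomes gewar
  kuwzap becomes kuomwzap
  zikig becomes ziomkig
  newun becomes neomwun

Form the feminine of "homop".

zikig and vig both end in -g yet inflect differently (ziomkig, vigar), so the final letter is not what conditions the rule; the number of vowels is.
"homop" has 2 vowels. The stems with 2 vowels (zikig → ziomkig, kuwzap → kuomwzap, mahzad → maomhzad) insert -om- after the first vowel.
So homop → hoommop.

hoommop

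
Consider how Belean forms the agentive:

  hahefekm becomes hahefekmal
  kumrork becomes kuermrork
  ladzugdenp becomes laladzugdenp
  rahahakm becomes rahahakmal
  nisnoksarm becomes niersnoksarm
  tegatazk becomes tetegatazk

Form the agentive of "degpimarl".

deergpimarl

tegatazk and kumrork both end in -k yet inflect differently (tetegatazk, kuermrork), so the final letter is not what conditions the rule; the second-to-last letter is.
"degpimarl" has second-to-last letter 'r'. The stems whose second-to-last letter is 'r' (kumrork → kuermrork, nisnoksarm → niersnoksarm) insert -er- after the first vowel.
So degpimarl → deergpimarl.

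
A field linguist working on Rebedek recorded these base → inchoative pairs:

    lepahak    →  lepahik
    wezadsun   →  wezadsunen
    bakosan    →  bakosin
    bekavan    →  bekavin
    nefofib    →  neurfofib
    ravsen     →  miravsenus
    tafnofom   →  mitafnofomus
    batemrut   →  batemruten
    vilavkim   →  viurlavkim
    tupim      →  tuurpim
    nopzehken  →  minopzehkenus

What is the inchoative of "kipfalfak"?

wezadsun and bekavan both end in -n yet inflect differently (wezadsunen, bekavin), so the final letter is not what conditions the rule; the last vowel is.
"kipfalfak" has last vowel 'a'. The stems whose last vowel is 'a' (bekavan → bekavin, lepahak → lepahik, bakosan → bakosin) change the last vowel to 'i'.
The other patterns: stems whose last vowel is 'u' add -en; stems whose last vowel is 'i' insert -ur- after the first vowel; stems whose last vowel is 'e' or 'o' add mi- … -us around the stem.
So kipfalfak → kipfalfik.

kipfalfik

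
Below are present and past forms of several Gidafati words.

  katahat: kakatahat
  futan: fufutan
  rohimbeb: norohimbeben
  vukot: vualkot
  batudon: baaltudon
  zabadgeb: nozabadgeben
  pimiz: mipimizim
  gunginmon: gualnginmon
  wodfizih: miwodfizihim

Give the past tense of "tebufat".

tetebufat

katahat and vukot both end in -t yet inflect differently (kakatahat, vualkot), so the final letter is not what conditions the rule; the last vowel is.
"tebufat" has last vowel 'a'. The stems whose last vowel is 'a' (katahat → kakatahat, futan → fufutan) repeat the first consonant+vowel as a prefix.
So tebufat → tetebufat.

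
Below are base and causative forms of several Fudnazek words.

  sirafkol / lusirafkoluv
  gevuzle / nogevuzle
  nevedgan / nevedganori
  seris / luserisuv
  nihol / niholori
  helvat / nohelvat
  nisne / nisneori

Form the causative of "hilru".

nohilru

sirafkol and nihol both end in -l yet inflect differently (lusirafkoluv, niholori), so the final letter is not what conditions the rule; the first letter is.
"hilru" begins with h-. The one such stem in the data (helvat → nohelvat) adds the prefix no-, so the same rule applies.
So hilru → nohilru.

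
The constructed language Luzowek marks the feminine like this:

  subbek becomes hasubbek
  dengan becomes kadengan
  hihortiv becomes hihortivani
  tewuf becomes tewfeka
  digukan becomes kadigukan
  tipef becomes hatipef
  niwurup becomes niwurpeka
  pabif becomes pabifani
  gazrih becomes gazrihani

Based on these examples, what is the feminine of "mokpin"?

pabif and tewuf both end in -f yet inflect differently (pabifani, tewfeka), so the final letter is not what conditions the rule; the last vowel is.
"mokpin" has last vowel 'i'. The stems whose last vowel is 'i' (hihortiv → hihortivani, pabif → pabifani, gazrih → gazrihani) add -ani.
The other patterns: stems whose last vowel is 'a' add the prefix ka-; stems whose last vowel is 'u' delete the last vowel and add -eka; stems whose last vowel is 'e' add the prefix ha-.
So mokpin → mokpinani.

mokpinani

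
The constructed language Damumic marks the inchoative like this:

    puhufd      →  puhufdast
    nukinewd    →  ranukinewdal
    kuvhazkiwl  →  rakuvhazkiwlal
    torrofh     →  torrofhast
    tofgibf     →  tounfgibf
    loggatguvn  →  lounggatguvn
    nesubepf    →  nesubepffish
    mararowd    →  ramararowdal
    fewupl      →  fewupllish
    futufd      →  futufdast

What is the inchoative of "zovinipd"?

zovinipddish

puhufd and nukinewd both end in -d yet inflect differently (puhufdast, ranukinewdal), so the final letter is not what conditions the rule; the second-to-last letter is.
"zovinipd" has second-to-last letter 'p'. The stems whose second-to-last letter is 'p' (fewupl → fewupllish, nesubepf → nesubepffish) double the final consonant and add -ish.
So zovinipd → zovinipddish.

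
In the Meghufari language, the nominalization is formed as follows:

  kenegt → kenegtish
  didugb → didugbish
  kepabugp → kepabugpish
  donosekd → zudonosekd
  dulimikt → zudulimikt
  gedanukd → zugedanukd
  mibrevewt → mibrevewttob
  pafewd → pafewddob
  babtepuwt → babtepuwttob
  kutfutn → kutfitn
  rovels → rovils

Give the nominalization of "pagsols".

kenegt and dulimikt both end in -t yet inflect differently (kenegtish, zudulimikt), so the final letter is not what conditions the rule; the second-to-last letter is.
"pagsols" has second-to-last letter 'l'. The one such stem in the data (rovels → rovils) changes the last vowel to 'i' (as does kutfutn), so the same rule applies.
The other patterns: stems whose second-to-last letter is 'g' add -ish; stems whose second-to-last letter is 'k' add the prefix zu-; stems whose second-to-last letter is 'w' double the final consonant and add -ob.
So pagsols → pagsils.

pagsils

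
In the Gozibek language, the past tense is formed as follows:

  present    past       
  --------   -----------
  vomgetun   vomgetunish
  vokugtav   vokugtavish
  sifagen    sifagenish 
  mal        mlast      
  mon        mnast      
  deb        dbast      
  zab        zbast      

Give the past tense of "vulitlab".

vulitlabish

vomgetun and mon both end in -n yet inflect differently (vomgetunish, mnast), so the final letter is not what conditions the rule; the number of vowels is.
"vulitlab" has 3 vowels. The stems with 3 vowels (vomgetun → vomgetunish, vokugtav → vokugtavish, sifagen → sifagenish) add -ish.
The other pattern: stems with 1 vowel delete the last vowel and add -ast.
So vulitlab → vulitlabish.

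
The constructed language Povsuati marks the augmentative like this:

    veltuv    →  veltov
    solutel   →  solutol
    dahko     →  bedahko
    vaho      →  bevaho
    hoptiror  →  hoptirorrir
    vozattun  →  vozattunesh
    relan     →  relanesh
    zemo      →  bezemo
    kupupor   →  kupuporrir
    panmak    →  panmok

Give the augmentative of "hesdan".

hesdanesh

"hesdan" ends in -n. The stems ending in -n (relan → relanesh, vozattun → vozattunesh) add -esh.
So hesdan → hesdanesh.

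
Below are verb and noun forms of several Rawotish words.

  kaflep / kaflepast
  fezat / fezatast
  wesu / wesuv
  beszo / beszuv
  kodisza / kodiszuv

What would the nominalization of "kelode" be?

fezat and kodisza both have last vowel 'a' yet inflect differently (fezatast, kodiszuv), so the last vowel is not what conditions the rule; whether the stem ends in a vowel or a consonant is.
"kelode" ends in a vowel. The stems ending in a vowel (wesu → wesuv, beszo → beszuv, kodisza → kodiszuv) drop the final letter and add -uv.
The other pattern: stems ending in a consonant add -ast.
So kelode → keloduv.

keloduv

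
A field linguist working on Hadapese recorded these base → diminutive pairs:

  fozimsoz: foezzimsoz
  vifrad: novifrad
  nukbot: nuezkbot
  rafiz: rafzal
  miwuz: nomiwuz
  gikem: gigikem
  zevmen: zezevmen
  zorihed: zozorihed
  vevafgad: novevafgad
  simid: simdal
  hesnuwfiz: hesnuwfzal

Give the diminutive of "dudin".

dudnal

"dudin" has last vowel 'i'. The stems whose last vowel is 'i' (hesnuwfiz → hesnuwfzal, rafiz → rafzal, simid → simdal) delete the last vowel and add -al.
So dudin → dudnal.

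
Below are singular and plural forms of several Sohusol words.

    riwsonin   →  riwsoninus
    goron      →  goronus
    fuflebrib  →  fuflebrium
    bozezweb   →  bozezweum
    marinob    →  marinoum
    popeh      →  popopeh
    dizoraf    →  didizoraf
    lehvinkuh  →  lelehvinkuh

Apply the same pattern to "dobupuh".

"dobupuh" ends in -h. The stems ending in -h (popeh → popopeh, lehvinkuh → lelehvinkuh) repeat the first consonant+vowel as a prefix.
The other patterns: stems ending in -n add -us; stems ending in -b drop the final letter and add -um.
So dobupuh → dodobupuh.

dodobupuh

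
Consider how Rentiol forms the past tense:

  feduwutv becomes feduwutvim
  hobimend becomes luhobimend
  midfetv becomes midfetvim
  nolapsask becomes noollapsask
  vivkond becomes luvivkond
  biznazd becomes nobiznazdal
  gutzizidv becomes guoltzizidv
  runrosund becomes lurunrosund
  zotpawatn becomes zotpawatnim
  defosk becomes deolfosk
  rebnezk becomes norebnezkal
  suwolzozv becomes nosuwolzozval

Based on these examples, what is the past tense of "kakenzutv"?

kakenzutvim

midfetv and suwolzozv both end in -v yet inflect differently (midfetvim, nosuwolzozval), so the final letter is not what conditions the rule; the second-to-last letter is.
"kakenzutv" has second-to-last letter 't'. The stems whose second-to-last letter is 't' (midfetv → midfetvim, feduwutv → feduwutvim, zotpawatn → zotpawatnim) add -im.
So kakenzutv → kakenzutvim.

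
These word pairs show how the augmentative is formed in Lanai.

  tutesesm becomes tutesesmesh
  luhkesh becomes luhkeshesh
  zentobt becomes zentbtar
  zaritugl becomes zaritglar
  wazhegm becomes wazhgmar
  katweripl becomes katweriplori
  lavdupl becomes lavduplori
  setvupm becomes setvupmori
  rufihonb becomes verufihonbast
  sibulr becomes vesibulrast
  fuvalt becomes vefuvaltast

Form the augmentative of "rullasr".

rullasresh

tutesesm and wazhegm both end in -m yet inflect differently (tutesesmesh, wazhgmar), so the final letter is not what conditions the rule; the second-to-last letter is.
"rullasr" has second-to-last letter 's'. The stems whose second-to-last letter is 's' (tutesesm → tutesesmesh, luhkesh → luhkeshesh) add -esh.
The other patterns: stems whose second-to-last letter is 'b' or 'g' delete the last vowel and add -ar; stems whose second-to-last letter is 'p' add -ori; stems whose second-to-last letter is 'l' or 'n' add ve- … -ast around the stem.
So rullasr → rullasresh.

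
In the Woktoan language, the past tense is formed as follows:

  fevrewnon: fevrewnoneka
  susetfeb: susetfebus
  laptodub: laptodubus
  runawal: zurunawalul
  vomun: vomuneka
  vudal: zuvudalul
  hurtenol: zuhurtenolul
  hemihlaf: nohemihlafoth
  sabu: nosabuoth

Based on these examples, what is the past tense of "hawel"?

laptodub and vomun both have last vowel 'u' yet inflect differently (laptodubus, vomuneka), so the last vowel is not what conditions the rule; the final letter is.
"hawel" ends in -l. The stems ending in -l (vudal → zuvudalul, hurtenol → zuhurtenolul, runawal → zurunawalul) add zu- … -ul around the stem.
The other patterns: stems ending in -b add -us; stems ending in -n add -eka; stems ending in -f or -u add no- … -oth around the stem.
So hawel → zuhawelul.

zuhawelul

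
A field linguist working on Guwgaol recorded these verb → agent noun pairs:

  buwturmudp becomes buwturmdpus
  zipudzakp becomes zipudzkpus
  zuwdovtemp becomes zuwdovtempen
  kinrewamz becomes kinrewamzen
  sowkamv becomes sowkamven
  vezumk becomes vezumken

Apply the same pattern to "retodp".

zuwdovtemp and buwturmudp both end in -p yet inflect differently (zuwdovtempen, buwturmdpus), so the final letter is not what conditions the rule; the second-to-last letter is.
"retodp" has second-to-last letter 'd'. The one such stem in the data (buwturmudp → buwturmdpus) deletes the last vowel and adds -us (as does zipudzakp), so the same rule applies.
So retodp → retdpus.

retdpus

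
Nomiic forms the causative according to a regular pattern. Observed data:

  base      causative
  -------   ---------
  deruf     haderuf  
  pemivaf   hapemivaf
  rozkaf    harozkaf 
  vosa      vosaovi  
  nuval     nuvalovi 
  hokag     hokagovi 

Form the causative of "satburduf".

hasatburduf

pemivaf and vosa both have last vowel 'a' yet inflect differently (hapemivaf, vosaovi), so the last vowel is not what conditions the rule; the final letter is.
"satburduf" ends in -f. The stems ending in -f (deruf → haderuf, pemivaf → hapemivaf, rozkaf → harozkaf) add the prefix ha-.
So satburduf → hasatburduf.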